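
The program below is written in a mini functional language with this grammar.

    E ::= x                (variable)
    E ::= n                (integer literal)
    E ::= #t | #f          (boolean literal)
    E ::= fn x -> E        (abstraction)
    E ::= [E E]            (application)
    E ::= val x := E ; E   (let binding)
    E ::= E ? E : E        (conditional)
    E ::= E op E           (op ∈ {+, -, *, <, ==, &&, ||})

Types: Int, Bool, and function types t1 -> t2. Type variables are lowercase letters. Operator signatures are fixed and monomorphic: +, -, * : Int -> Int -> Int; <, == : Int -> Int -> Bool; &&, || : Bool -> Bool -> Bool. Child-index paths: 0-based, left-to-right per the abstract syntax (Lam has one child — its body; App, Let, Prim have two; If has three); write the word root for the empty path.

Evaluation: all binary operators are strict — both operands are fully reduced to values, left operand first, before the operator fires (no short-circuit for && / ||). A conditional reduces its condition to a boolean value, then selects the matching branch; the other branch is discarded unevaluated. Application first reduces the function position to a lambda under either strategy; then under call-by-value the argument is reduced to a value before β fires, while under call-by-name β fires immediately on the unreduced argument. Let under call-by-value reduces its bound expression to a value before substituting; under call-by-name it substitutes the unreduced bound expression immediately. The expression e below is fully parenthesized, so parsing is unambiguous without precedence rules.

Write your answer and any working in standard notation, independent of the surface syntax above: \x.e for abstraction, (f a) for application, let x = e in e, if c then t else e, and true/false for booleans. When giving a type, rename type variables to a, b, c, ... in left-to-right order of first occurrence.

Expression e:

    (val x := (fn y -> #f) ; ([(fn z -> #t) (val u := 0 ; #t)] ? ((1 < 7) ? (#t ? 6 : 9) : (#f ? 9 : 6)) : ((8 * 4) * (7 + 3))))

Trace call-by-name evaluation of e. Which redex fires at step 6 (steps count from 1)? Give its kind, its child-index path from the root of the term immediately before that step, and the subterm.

Answer: if at root : (if true then 6 else 9)

Derivation:
step 0: (let x = (\y.false) in (if ((\z.true) (let u = 0 in true)) then (if (1 < 7) then (if true then 6 else 9) else (if false then 9 else 6)) else ((8 * 4) * (7 + 3))))
step 1: [let@root] (if ((\z.true) (let u = 0 in true)) then (if (1 < 7) then (if true then 6 else 9) else (if false then 9 else 6)) else ((8 * 4) * (7 + 3)))
step 2: [beta@0] (if true then (if (1 < 7) then (if true then 6 else 9) else (if false then 9 else 6)) else ((8 * 4) * (7 + 3)))
step 3: [if@root] (if (1 < 7) then (if true then 6 else 9) else (if false then 9 else 6))
step 4: [delta@0] (if true then (if true then 6 else 9) else (if false then 9 else 6))
step 5: [if@root] (if true then 6 else 9)
step 6: [if@root] 6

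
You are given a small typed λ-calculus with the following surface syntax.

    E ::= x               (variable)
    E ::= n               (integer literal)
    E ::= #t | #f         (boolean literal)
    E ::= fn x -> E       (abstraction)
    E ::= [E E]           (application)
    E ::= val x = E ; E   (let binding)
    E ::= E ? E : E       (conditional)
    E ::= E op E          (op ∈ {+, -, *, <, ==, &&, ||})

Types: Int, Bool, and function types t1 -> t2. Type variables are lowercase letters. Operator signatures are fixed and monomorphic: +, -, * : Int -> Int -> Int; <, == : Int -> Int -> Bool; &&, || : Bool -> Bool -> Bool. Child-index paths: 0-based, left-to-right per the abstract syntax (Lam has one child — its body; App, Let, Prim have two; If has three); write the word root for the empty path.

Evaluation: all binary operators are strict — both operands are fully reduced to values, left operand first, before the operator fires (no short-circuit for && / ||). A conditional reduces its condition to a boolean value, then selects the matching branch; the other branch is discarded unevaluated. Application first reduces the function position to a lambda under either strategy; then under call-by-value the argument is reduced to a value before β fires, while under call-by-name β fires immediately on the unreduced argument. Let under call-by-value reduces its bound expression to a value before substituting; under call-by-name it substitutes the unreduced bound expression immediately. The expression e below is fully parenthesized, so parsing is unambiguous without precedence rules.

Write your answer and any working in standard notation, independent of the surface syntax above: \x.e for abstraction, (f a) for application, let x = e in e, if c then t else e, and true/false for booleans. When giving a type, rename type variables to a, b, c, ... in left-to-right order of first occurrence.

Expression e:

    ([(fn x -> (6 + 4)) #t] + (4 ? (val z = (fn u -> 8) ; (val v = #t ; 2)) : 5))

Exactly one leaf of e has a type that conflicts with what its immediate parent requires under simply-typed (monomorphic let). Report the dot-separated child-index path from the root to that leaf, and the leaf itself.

Trace:
  unify Int ~ Int
  unify Int ~ Int
\x._ : a -> Int
  unify a -> Int ~ Bool -> b
  unify a ~ Bool
  unify Int ~ b
_ _ : Int
  unify Int ~ Int
  unify Int ~ Bool
  FAIL: mismatch Int ~ Bool

Answer: 1.0 : 4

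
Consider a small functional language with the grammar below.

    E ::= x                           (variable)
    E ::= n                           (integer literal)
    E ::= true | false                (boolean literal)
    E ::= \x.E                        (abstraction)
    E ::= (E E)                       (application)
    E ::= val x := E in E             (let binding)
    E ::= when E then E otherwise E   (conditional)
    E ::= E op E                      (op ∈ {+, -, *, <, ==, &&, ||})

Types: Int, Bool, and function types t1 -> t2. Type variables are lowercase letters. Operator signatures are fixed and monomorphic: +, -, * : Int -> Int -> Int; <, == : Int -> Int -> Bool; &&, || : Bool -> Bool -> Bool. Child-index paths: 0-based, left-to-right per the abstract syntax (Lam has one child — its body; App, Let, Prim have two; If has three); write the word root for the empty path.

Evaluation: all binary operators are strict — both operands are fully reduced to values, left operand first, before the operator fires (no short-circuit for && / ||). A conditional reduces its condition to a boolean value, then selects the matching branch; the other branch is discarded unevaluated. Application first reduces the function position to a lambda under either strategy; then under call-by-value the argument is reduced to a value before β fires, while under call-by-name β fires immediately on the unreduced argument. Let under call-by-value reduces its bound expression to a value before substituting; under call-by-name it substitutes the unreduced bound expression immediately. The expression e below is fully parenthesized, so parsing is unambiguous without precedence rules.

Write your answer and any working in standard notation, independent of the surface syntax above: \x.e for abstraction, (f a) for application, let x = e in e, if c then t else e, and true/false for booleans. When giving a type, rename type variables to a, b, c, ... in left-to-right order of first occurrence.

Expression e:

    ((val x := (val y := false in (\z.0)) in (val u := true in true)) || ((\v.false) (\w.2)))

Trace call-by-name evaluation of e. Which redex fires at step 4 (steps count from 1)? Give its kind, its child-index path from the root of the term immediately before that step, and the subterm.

Trace:
step 0: ((let x = (let y = false in (\z.0)) in (let u = true in true)) || ((\v.false) (\w.2)))
step 1: [let@0] ((let u = true in true) || ((\v.false) (\w.2)))
step 2: [let@0] (true || ((\v.false) (\w.2)))
step 3: [beta@1] (true || false)
step 4: [delta@root] true

Answer: delta at root : (true || false)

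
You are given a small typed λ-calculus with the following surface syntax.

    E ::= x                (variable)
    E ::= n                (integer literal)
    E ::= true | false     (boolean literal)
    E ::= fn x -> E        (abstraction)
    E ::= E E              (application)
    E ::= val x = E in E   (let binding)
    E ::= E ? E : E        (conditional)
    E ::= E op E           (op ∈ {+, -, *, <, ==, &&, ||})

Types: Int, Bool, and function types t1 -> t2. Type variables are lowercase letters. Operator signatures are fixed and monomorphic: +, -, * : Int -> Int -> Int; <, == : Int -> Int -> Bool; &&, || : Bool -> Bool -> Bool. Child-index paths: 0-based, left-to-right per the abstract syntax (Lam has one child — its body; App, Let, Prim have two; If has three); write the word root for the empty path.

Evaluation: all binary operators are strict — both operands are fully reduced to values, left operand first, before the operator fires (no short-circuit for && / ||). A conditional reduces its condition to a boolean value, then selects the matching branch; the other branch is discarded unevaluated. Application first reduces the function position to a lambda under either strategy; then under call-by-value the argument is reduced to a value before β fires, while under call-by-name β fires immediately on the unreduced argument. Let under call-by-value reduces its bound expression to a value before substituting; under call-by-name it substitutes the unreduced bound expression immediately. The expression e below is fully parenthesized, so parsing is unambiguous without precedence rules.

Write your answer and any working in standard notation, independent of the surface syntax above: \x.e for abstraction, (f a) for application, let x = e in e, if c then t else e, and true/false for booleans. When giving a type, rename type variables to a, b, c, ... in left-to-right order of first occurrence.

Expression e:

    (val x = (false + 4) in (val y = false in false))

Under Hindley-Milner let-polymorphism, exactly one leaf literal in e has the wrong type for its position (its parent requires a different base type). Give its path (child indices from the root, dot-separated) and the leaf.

Answer: 0.0 : false

Trace:
  unify Bool ~ Int
  FAIL: mismatch Bool ~ Int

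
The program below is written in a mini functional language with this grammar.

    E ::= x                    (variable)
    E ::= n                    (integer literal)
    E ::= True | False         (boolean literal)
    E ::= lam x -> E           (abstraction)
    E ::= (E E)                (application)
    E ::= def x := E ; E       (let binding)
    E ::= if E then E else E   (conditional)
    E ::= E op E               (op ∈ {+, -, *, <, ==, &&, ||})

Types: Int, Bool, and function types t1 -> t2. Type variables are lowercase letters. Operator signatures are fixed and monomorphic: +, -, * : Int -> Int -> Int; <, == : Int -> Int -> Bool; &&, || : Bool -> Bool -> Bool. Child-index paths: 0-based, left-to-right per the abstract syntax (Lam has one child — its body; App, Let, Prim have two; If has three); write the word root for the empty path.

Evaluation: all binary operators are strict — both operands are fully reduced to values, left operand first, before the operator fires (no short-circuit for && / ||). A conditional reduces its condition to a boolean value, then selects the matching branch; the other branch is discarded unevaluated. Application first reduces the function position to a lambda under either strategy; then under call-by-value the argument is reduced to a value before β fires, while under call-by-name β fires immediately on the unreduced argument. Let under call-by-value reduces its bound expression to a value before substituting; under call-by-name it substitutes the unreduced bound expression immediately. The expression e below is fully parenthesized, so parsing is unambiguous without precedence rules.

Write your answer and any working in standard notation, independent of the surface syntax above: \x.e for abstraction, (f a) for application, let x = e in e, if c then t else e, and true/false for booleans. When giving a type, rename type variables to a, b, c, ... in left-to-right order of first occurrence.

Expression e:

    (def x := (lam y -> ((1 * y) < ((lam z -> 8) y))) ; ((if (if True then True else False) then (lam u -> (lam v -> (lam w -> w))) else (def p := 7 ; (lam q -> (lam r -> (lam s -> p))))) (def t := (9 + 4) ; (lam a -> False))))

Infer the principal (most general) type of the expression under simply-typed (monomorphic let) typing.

Answer: a -> Int -> Int

Derivation:
  unify Int ~ Int
y : a
  unify a ~ Int
  unify Int ~ Int
\z._ : b -> Int
y : Int
  unify b -> Int ~ Int -> c
  unify b ~ Int
  unify Int ~ c
_ _ : Int
  unify Int ~ Int
\y._ : Int -> Bool
let x : Int -> Bool
  unify Bool ~ Bool
  unify Bool ~ Bool
  unify Bool ~ Bool
w : f
\w._ : f -> f
\v._ : e -> f -> f
\u._ : d -> e -> f -> f
let p : Int
p : Int
\s._ : i -> Int
\r._ : h -> i -> Int
\q._ : g -> h -> i -> Int
  unify d -> e -> f -> f ~ g -> h -> i -> Int
  unify d ~ g
  unify e -> f -> f ~ h -> i -> Int
  unify e ~ h
  unify f -> f ~ i -> Int
  unify f ~ i
  unify i ~ Int
  unify Int ~ Int
  unify Int ~ Int
let t : Int
\a._ : j -> Bool
  unify g -> h -> Int -> Int ~ (j -> Bool) -> k
  unify g ~ j -> Bool
  unify h -> Int -> Int ~ k
_ _ : h -> Int -> Int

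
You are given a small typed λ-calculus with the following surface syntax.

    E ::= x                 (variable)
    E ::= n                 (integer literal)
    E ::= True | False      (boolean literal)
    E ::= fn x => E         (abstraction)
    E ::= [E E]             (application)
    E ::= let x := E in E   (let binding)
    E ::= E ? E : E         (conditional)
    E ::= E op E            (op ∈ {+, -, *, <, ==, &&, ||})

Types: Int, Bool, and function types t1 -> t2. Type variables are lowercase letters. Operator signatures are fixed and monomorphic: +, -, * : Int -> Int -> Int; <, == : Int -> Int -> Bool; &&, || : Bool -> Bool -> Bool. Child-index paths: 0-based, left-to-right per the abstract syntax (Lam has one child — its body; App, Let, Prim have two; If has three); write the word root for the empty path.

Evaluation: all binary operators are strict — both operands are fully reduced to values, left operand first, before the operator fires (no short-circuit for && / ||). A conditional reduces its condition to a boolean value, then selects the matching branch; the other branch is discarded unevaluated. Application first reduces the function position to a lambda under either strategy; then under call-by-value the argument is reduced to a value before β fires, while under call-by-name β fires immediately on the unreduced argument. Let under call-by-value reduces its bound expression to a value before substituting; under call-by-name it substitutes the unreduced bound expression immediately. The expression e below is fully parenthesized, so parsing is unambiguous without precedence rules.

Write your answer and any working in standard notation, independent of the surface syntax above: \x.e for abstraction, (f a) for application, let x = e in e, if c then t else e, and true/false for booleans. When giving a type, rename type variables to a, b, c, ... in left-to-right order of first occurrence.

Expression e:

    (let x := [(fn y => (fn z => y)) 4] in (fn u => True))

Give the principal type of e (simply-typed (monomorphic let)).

Answer: a -> Bool

Derivation:
y : a
\z._ : b -> a
\y._ : a -> b -> a
  unify a -> b -> a ~ Int -> c
  unify a ~ Int
  unify b -> Int ~ c
_ _ : b -> Int
let x : b -> Int
\u._ : d -> Bool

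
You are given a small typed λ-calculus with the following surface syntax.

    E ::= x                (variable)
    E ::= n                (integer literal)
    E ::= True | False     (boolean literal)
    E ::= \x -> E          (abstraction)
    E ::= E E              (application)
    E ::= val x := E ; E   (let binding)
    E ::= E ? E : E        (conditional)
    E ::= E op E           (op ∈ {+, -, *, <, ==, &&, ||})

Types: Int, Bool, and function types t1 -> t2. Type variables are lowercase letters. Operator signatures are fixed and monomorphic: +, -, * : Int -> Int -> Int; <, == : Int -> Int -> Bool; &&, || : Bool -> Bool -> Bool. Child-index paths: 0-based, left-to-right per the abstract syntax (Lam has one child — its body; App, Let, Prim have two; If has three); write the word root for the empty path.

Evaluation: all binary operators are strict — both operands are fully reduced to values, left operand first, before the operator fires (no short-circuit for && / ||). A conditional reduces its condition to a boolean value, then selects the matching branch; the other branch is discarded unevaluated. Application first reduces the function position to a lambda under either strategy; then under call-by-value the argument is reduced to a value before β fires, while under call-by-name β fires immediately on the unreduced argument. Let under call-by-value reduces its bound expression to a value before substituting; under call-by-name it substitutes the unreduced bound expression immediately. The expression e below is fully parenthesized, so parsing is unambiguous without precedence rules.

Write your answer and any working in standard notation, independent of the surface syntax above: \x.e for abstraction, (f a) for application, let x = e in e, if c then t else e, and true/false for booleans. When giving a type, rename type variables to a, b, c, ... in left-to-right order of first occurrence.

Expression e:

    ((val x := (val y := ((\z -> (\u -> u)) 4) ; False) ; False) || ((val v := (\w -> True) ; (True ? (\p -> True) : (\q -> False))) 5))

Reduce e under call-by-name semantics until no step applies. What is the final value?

Answer: true

Derivation:
step 0: ((let x = (let y = ((\z.(\u.u)) 4) in false) in false) || ((let v = (\w.true) in (if true then (\p.true) else (\q.false))) 5))
step 1: [let@0] (false || ((let v = (\w.true) in (if true then (\p.true) else (\q.false))) 5))
step 2: [let@1.0] (false || ((if true then (\p.true) else (\q.false)) 5))
step 3: [if@1.0] (false || ((\p.true) 5))
step 4: [beta@1] (false || true)
step 5: [delta@root] true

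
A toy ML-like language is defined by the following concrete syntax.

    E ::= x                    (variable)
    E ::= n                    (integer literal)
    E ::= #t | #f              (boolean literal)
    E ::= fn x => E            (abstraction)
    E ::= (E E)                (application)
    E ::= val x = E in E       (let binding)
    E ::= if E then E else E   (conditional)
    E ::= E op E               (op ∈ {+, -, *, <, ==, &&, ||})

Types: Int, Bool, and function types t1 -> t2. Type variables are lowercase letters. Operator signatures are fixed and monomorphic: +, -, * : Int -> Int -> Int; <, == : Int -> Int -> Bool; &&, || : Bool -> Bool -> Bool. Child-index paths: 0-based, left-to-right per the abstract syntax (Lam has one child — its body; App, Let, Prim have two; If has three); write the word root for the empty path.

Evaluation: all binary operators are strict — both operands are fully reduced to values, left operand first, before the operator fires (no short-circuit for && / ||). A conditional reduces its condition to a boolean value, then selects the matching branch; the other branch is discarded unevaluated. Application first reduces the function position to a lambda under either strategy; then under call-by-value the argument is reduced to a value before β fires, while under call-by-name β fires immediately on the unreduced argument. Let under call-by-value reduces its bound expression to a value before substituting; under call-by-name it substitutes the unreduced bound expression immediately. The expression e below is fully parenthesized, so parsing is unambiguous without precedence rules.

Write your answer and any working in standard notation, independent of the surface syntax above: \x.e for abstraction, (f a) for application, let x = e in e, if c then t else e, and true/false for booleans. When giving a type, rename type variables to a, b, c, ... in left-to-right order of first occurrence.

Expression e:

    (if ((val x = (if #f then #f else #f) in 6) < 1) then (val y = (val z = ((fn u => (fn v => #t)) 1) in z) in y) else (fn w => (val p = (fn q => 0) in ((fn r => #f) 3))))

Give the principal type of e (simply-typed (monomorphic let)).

Derivation:
  unify Bool ~ Bool
  unify Bool ~ Bool
let x : Bool
  unify Int ~ Int
  unify Int ~ Int
  unify Bool ~ Bool
\v._ : b -> Bool
\u._ : a -> b -> Bool
  unify a -> b -> Bool ~ Int -> c
  unify a ~ Int
  unify b -> Bool ~ c
_ _ : b -> Bool
let z : b -> Bool
z : b -> Bool
let y : b -> Bool
y : b -> Bool
\q._ : e -> Int
let p : e -> Int
\r._ : f -> Bool
  unify f -> Bool ~ Int -> g
  unify f ~ Int
  unify Bool ~ g
_ _ : Bool
\w._ : d -> Bool
  unify b -> Bool ~ d -> Bool
  unify b ~ d
  unify Bool ~ Bool

Answer: a -> Bool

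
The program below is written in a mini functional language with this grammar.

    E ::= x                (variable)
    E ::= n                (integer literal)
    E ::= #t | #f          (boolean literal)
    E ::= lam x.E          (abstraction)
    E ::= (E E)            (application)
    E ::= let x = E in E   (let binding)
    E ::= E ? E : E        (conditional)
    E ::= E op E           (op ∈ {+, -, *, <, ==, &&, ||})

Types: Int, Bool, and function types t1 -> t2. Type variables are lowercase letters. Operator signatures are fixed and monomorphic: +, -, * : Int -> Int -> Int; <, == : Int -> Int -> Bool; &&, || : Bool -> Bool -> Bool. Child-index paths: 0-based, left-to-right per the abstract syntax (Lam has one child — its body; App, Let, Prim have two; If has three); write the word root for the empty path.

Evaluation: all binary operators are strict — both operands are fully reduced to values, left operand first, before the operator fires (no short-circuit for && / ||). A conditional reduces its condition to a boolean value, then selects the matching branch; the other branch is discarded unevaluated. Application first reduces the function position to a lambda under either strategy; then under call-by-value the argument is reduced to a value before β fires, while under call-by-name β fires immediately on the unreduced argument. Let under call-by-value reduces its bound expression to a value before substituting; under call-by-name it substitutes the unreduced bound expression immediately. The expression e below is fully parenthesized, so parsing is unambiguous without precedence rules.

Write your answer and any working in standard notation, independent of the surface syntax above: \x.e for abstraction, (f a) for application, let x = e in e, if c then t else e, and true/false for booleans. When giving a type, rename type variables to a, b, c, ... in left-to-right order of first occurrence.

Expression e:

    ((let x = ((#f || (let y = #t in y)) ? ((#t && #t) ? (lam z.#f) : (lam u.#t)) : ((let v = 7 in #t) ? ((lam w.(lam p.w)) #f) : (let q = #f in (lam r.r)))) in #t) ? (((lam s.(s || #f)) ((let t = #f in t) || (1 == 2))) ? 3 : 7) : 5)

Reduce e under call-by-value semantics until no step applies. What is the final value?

Trace:
step 0: (if (let x = (if (false || (let y = true in y)) then (if (true && true) then (\z.false) else (\u.true)) else (if (let v = 7 in true) then ((\w.(\p.w)) false) else (let q = false in (\r.r)))) in true) then (if ((\s.(s || false)) ((let t = false in t) || (1 == 2))) then 3 else 7) else 5)
step 1: [let@0.0.0.1] (if (let x = (if (false || true) then (if (true && true) then (\z.false) else (\u.true)) else (if (let v = 7 in true) then ((\w.(\p.w)) false) else (let q = false in (\r.r)))) in true) then (if ((\s.(s || false)) ((let t = false in t) || (1 == 2))) then 3 else 7) else 5)
step 2: [delta@0.0.0] (if (let x = (if true then (if (true && true) then (\z.false) else (\u.true)) else (if (let v = 7 in true) then ((\w.(\p.w)) false) else (let q = false in (\r.r)))) in true) then (if ((\s.(s || false)) ((let t = false in t) || (1 == 2))) then 3 else 7) else 5)
step 3: [if@0.0] (if (let x = (if (true && true) then (\z.false) else (\u.true)) in true) then (if ((\s.(s || false)) ((let t = false in t) || (1 == 2))) then 3 else 7) else 5)
step 4: [delta@0.0.0] (if (let x = (if true then (\z.false) else (\u.true)) in true) then (if ((\s.(s || false)) ((let t = false in t) || (1 == 2))) then 3 else 7) else 5)
step 5: [if@0.0] (if (let x = (\z.false) in true) then (if ((\s.(s || false)) ((let t = false in t) || (1 == 2))) then 3 else 7) else 5)
step 6: [let@0] (if true then (if ((\s.(s || false)) ((let t = false in t) || (1 == 2))) then 3 else 7) else 5)
step 7: [if@root] (if ((\s.(s || false)) ((let t = false in t) || (1 == 2))) then 3 else 7)
step 8: [let@0.1.0] (if ((\s.(s || false)) (false || (1 == 2))) then 3 else 7)
step 9: [delta@0.1.1] (if ((\s.(s || false)) (false || false)) then 3 else 7)
step 10: [delta@0.1] (if ((\s.(s || false)) false) then 3 else 7)
step 11: [beta@0] (if (false || false) then 3 else 7)
step 12: [delta@0] (if false then 3 else 7)
step 13: [if@root] 7

Answer: 7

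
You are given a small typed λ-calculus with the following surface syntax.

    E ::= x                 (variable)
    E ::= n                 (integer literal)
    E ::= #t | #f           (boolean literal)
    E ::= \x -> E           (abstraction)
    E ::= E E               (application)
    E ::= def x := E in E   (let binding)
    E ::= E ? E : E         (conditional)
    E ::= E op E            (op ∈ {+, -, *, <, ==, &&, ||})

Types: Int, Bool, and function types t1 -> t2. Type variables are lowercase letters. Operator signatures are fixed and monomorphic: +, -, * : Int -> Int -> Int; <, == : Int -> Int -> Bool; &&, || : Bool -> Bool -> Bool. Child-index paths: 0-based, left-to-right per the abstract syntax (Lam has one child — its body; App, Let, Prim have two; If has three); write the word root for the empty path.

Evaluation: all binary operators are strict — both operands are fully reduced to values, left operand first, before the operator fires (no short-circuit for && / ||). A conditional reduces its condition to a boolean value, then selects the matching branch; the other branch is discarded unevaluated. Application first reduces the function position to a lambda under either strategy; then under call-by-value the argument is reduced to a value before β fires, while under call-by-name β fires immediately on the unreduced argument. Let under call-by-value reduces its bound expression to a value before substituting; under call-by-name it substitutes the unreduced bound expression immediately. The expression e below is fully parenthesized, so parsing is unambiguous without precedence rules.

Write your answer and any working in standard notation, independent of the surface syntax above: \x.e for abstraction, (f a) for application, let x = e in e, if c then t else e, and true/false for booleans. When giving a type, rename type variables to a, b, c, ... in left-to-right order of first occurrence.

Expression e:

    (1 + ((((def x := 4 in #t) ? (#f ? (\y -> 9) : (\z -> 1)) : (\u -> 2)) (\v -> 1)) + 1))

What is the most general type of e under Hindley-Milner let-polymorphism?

Trace:
  unify Int ~ Int
let x : Int
  unify Bool ~ Bool
  unify Bool ~ Bool
\y._ : a -> Int
\z._ : b -> Int
  unify a -> Int ~ b -> Int
  unify a ~ b
  unify Int ~ Int
\u._ : c -> Int
  unify b -> Int ~ c -> Int
  unify b ~ c
  unify Int ~ Int
\v._ : d -> Int
  unify c -> Int ~ (d -> Int) -> e
  unify c ~ d -> Int
  unify Int ~ e
_ _ : Int
  unify Int ~ Int
  unify Int ~ Int
  unify Int ~ Int

Answer: Int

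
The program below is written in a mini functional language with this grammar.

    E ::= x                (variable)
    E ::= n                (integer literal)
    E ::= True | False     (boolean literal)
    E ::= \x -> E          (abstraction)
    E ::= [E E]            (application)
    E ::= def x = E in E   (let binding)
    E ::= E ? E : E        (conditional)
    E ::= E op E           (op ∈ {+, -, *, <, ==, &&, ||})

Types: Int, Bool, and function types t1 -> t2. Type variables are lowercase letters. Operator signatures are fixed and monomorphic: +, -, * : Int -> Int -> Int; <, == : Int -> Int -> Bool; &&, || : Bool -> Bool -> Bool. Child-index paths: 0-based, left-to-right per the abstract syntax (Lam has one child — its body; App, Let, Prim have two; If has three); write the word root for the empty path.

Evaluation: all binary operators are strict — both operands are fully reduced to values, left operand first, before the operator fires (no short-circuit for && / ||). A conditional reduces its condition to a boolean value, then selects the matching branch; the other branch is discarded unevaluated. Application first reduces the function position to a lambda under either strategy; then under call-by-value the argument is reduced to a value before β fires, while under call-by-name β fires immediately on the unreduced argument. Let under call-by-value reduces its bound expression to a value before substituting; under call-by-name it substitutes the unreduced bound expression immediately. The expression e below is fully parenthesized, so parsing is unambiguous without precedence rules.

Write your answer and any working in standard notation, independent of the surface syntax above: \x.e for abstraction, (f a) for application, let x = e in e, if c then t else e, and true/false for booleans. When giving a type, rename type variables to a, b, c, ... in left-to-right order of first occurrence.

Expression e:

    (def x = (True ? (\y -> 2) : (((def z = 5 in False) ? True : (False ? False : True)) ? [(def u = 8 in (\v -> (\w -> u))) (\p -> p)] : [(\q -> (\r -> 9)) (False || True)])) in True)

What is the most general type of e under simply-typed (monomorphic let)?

Answer: Bool

Working:
  unify Bool ~ Bool
\y._ : a -> Int
let z : Int
  unify Bool ~ Bool
  unify Bool ~ Bool
  unify Bool ~ Bool
  unify Bool ~ Bool
  unify Bool ~ Bool
let u : Int
u : Int
\w._ : c -> Int
\v._ : b -> c -> Int
p : d
\p._ : d -> d
  unify b -> c -> Int ~ (d -> d) -> e
  unify b ~ d -> d
  unify c -> Int ~ e
_ _ : c -> Int
\r._ : g -> Int
\q._ : f -> g -> Int
  unify Bool ~ Bool
  unify Bool ~ Bool
  unify f -> g -> Int ~ Bool -> h
  unify f ~ Bool
  unify g -> Int ~ h
_ _ : g -> Int
  unify c -> Int ~ g -> Int
  unify c ~ g
  unify Int ~ Int
  unify a -> Int ~ g -> Int
  unify a ~ g
  unify Int ~ Int
let x : g -> Int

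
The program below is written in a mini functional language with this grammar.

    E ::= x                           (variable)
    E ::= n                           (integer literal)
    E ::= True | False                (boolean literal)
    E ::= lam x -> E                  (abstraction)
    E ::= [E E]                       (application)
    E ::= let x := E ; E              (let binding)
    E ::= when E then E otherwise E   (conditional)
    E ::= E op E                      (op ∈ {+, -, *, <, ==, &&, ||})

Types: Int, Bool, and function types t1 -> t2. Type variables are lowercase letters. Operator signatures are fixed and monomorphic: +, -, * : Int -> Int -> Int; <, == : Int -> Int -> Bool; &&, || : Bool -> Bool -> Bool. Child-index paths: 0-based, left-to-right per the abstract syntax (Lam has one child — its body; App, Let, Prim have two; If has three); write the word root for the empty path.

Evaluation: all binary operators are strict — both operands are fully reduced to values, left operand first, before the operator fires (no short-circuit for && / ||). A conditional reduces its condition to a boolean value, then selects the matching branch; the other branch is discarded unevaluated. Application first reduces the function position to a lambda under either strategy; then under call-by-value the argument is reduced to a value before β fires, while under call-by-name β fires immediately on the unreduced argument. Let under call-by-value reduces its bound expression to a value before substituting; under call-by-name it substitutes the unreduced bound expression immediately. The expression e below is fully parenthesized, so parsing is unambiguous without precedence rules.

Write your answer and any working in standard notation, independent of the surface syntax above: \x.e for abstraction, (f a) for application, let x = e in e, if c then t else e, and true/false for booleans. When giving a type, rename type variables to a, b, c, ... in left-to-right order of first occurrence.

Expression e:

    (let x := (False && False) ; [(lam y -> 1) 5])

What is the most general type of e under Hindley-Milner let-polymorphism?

Answer: Int

Trace:
  unify Bool ~ Bool
  unify Bool ~ Bool
let x : Bool
\y._ : a -> Int
  unify a -> Int ~ Int -> b
  unify a ~ Int
  unify Int ~ b
_ _ : Int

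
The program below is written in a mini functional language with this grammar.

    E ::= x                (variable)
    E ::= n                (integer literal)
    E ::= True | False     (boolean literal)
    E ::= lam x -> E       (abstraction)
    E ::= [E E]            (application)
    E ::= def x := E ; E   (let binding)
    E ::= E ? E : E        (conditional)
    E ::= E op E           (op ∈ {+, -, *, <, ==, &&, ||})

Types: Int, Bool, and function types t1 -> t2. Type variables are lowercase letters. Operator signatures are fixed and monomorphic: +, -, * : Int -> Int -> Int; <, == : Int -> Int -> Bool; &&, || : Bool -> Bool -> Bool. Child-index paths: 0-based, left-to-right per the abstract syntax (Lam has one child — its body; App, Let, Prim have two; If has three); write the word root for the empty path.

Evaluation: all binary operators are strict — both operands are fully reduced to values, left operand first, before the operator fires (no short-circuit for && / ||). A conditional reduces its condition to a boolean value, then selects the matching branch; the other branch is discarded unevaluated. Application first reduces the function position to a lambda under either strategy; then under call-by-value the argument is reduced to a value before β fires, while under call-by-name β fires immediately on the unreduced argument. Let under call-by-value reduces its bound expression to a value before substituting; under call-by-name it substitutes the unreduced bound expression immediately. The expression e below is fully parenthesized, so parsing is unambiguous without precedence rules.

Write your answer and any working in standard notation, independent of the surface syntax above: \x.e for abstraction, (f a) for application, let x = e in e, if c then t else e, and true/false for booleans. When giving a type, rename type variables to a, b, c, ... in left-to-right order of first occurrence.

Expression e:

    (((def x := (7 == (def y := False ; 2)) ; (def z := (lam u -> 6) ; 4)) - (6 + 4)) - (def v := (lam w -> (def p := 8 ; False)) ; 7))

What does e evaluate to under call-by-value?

Derivation:
step 0: (((let x = (7 == (let y = false in 2)) in (let z = (\u.6) in 4)) - (6 + 4)) - (let v = (\w.(let p = 8 in false)) in 7))
step 1: [let@0.0.0.1] (((let x = (7 == 2) in (let z = (\u.6) in 4)) - (6 + 4)) - (let v = (\w.(let p = 8 in false)) in 7))
step 2: [delta@0.0.0] (((let x = false in (let z = (\u.6) in 4)) - (6 + 4)) - (let v = (\w.(let p = 8 in false)) in 7))
step 3: [let@0.0] (((let z = (\u.6) in 4) - (6 + 4)) - (let v = (\w.(let p = 8 in false)) in 7))
step 4: [let@0.0] ((4 - (6 + 4)) - (let v = (\w.(let p = 8 in false)) in 7))
step 5: [delta@0.1] ((4 - 10) - (let v = (\w.(let p = 8 in false)) in 7))
step 6: [delta@0] (-6 - (let v = (\w.(let p = 8 in false)) in 7))
step 7: [let@1] (-6 - 7)
step 8: [delta@root] -13

Answer: -13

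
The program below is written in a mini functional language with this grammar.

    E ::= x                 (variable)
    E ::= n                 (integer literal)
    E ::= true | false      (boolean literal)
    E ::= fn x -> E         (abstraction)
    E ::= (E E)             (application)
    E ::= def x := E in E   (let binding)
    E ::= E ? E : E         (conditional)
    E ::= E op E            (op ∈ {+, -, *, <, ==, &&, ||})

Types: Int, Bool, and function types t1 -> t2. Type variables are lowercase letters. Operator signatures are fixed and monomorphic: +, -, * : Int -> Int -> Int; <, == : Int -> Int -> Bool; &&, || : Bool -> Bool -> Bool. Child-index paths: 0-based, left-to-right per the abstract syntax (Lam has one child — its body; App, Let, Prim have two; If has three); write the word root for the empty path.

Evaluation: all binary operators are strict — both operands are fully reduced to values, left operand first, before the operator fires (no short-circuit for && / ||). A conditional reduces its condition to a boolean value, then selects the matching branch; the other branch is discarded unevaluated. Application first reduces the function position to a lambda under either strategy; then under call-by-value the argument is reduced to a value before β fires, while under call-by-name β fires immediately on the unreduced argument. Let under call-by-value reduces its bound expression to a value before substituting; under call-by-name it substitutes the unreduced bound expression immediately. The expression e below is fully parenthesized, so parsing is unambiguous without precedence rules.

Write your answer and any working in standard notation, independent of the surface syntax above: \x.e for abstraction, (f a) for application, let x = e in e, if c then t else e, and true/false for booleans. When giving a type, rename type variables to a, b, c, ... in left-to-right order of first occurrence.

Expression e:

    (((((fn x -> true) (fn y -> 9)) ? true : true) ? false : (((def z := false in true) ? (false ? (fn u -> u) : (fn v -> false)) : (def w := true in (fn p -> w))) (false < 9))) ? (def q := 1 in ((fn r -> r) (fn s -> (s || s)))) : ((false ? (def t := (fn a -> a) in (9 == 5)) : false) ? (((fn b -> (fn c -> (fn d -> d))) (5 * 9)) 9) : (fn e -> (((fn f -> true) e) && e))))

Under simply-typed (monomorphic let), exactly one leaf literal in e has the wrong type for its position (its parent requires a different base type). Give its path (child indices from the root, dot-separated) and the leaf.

Answer: 0.2.1.0 : false

Working:
\x._ : a -> Bool
\y._ : b -> Int
  unify a -> Bool ~ (b -> Int) -> c
  unify a ~ b -> Int
  unify Bool ~ c
_ _ : Bool
  unify Bool ~ Bool
  unify Bool ~ Bool
  unify Bool ~ Bool
let z : Bool
  unify Bool ~ Bool
  unify Bool ~ Bool
u : d
\u._ : d -> d
\v._ : e -> Bool
  unify d -> d ~ e -> Bool
  unify d ~ e
  unify e ~ Bool
let w : Bool
w : Bool
\p._ : f -> Bool
  unify Bool -> Bool ~ f -> Bool
  unify Bool ~ f
  unify Bool ~ Bool
  unify Bool ~ Int
  FAIL: mismatch Bool ~ Int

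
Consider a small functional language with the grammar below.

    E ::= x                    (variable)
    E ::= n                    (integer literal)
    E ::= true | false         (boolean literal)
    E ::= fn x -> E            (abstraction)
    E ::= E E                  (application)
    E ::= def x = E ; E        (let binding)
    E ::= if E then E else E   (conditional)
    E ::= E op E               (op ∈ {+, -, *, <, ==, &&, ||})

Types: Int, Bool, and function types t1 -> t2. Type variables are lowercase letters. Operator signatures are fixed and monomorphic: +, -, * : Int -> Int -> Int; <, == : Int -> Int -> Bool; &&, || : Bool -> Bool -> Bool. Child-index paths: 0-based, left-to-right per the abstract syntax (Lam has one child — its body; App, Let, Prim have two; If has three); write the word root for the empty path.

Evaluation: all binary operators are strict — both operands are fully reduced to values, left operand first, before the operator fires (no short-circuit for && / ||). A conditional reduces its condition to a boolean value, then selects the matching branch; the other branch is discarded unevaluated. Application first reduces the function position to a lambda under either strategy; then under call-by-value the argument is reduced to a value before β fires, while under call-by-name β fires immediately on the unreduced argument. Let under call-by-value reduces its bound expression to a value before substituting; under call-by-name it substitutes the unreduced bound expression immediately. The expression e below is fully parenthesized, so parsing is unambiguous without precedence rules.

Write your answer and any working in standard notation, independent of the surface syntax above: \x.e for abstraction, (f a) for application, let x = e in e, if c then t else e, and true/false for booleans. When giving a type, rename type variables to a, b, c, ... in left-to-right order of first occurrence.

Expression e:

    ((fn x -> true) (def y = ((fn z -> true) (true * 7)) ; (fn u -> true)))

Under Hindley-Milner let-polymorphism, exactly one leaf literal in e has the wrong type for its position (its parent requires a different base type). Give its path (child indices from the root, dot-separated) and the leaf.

Answer: 1.0.1.0 : true

Derivation:
\x._ : a -> Bool
\z._ : b -> Bool
  unify Bool ~ Int
  FAIL: mismatch Bool ~ Int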